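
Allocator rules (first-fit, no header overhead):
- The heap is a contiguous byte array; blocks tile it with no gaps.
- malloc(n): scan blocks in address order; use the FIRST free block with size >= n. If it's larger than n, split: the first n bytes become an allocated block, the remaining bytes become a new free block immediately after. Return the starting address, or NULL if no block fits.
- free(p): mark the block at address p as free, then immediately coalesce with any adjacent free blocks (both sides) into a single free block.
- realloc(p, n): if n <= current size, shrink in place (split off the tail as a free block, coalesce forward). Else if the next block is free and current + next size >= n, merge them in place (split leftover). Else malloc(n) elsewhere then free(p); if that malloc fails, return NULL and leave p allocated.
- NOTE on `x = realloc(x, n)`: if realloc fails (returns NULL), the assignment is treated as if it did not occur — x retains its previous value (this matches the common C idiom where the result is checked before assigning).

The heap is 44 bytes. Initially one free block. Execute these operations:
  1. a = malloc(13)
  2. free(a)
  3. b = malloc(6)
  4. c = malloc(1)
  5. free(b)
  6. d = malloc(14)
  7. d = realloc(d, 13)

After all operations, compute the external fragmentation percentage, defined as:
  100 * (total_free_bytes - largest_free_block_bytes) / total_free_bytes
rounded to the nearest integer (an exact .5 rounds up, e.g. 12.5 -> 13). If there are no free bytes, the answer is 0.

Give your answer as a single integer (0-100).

Op 1: a = malloc(13) -> a = 0; heap: [0-12 ALLOC][13-43 FREE]
Op 2: free(a) -> (freed a); heap: [0-43 FREE]
Op 3: b = malloc(6) -> b = 0; heap: [0-5 ALLOC][6-43 FREE]
Op 4: c = malloc(1) -> c = 6; heap: [0-5 ALLOC][6-6 ALLOC][7-43 FREE]
Op 5: free(b) -> (freed b); heap: [0-5 FREE][6-6 ALLOC][7-43 FREE]
Op 6: d = malloc(14) -> d = 7; heap: [0-5 FREE][6-6 ALLOC][7-20 ALLOC][21-43 FREE]
Op 7: d = realloc(d, 13) -> d = 7; heap: [0-5 FREE][6-6 ALLOC][7-19 ALLOC][20-43 FREE]
Free blocks: [6 24] total_free=30 largest=24 -> 100*(30-24)/30 = 600/30 = 20

Answer: 20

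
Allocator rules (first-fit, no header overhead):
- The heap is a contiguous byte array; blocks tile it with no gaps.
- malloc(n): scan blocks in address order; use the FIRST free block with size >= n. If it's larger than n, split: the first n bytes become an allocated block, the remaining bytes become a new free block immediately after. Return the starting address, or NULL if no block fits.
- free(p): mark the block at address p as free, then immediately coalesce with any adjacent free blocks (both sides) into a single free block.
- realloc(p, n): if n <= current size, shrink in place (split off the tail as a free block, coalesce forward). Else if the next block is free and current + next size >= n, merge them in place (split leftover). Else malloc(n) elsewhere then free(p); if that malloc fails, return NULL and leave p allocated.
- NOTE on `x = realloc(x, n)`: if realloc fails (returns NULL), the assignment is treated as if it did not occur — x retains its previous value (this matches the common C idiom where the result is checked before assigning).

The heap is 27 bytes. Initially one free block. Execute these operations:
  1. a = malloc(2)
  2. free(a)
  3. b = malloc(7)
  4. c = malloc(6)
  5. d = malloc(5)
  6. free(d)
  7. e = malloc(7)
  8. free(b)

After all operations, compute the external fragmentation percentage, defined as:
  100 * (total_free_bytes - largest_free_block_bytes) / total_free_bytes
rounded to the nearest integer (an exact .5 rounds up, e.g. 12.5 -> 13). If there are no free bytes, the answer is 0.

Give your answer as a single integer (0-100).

Answer: 50

Derivation:
Op 1: a = malloc(2) -> a = 0; heap: [0-1 ALLOC][2-26 FREE]
Op 2: free(a) -> (freed a); heap: [0-26 FREE]
Op 3: b = malloc(7) -> b = 0; heap: [0-6 ALLOC][7-26 FREE]
Op 4: c = malloc(6) -> c = 7; heap: [0-6 ALLOC][7-12 ALLOC][13-26 FREE]
Op 5: d = malloc(5) -> d = 13; heap: [0-6 ALLOC][7-12 ALLOC][13-17 ALLOC][18-26 FREE]
Op 6: free(d) -> (freed d); heap: [0-6 ALLOC][7-12 ALLOC][13-26 FREE]
Op 7: e = malloc(7) -> e = 13; heap: [0-6 ALLOC][7-12 ALLOC][13-19 ALLOC][20-26 FREE]
Op 8: free(b) -> (freed b); heap: [0-6 FREE][7-12 ALLOC][13-19 ALLOC][20-26 FREE]
Free blocks: [7 7] total_free=14 largest=7 -> 100*(14-7)/14 = 700/14 = 50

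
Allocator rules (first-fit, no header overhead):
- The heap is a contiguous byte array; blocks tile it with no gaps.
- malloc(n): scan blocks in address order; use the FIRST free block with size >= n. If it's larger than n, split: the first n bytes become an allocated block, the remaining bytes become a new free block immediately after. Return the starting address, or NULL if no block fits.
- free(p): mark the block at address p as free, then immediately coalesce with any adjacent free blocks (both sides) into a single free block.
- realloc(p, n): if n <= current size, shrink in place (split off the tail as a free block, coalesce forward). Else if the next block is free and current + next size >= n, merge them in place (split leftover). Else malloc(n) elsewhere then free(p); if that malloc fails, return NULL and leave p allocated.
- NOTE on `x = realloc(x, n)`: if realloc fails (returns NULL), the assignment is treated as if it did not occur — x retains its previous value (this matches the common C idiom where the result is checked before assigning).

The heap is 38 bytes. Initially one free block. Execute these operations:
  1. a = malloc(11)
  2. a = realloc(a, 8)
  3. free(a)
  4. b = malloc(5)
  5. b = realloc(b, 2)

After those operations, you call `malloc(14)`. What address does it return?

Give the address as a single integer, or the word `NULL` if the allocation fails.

Answer: 2

Derivation:
Op 1: a = malloc(11) -> a = 0; heap: [0-10 ALLOC][11-37 FREE]
Op 2: a = realloc(a, 8) -> a = 0; heap: [0-7 ALLOC][8-37 FREE]
Op 3: free(a) -> (freed a); heap: [0-37 FREE]
Op 4: b = malloc(5) -> b = 0; heap: [0-4 ALLOC][5-37 FREE]
Op 5: b = realloc(b, 2) -> b = 0; heap: [0-1 ALLOC][2-37 FREE]
malloc(14): first-fit scan over [0-1 ALLOC][2-37 FREE] -> 2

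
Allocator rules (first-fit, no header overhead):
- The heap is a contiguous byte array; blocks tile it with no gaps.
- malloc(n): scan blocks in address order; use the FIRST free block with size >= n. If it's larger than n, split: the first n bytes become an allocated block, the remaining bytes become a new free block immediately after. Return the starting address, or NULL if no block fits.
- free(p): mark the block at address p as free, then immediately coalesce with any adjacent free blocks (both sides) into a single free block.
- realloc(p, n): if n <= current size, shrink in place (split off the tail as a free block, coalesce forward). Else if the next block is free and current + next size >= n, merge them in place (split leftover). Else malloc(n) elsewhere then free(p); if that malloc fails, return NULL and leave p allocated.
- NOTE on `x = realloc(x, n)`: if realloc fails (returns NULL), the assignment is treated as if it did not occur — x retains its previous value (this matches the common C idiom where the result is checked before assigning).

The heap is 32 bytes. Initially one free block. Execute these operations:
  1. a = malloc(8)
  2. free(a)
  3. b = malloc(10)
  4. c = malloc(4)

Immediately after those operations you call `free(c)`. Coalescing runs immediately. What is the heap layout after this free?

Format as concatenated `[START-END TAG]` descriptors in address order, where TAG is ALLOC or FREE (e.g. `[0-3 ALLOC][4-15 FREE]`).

Op 1: a = malloc(8) -> a = 0; heap: [0-7 ALLOC][8-31 FREE]
Op 2: free(a) -> (freed a); heap: [0-31 FREE]
Op 3: b = malloc(10) -> b = 0; heap: [0-9 ALLOC][10-31 FREE]
Op 4: c = malloc(4) -> c = 10; heap: [0-9 ALLOC][10-13 ALLOC][14-31 FREE]
free(c): c = 10 -> block [10-13 ALLOC]; mark free, coalesce with adjacent free neighbors -> [0-9 ALLOC][10-31 FREE]

Answer: [0-9 ALLOC][10-31 FREE]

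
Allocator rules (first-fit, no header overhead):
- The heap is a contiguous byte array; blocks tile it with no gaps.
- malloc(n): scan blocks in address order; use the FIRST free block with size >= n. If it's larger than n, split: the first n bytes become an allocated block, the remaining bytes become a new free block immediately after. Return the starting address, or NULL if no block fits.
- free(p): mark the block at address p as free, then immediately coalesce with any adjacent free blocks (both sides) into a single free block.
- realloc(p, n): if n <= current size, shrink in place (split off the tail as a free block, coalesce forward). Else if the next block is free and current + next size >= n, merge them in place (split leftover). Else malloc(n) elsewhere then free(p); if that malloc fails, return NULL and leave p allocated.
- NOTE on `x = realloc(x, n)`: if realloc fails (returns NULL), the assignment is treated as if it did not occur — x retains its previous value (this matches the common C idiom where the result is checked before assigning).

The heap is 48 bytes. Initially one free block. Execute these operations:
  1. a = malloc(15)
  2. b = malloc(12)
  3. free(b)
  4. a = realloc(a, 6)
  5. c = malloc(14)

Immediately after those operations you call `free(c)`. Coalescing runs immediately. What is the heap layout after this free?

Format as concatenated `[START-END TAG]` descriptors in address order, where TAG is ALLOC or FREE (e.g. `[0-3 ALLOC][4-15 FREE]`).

Op 1: a = malloc(15) -> a = 0; heap: [0-14 ALLOC][15-47 FREE]
Op 2: b = malloc(12) -> b = 15; heap: [0-14 ALLOC][15-26 ALLOC][27-47 FREE]
Op 3: free(b) -> (freed b); heap: [0-14 ALLOC][15-47 FREE]
Op 4: a = realloc(a, 6) -> a = 0; heap: [0-5 ALLOC][6-47 FREE]
Op 5: c = malloc(14) -> c = 6; heap: [0-5 ALLOC][6-19 ALLOC][20-47 FREE]
free(c): c = 6 -> block [6-19 ALLOC]; mark free, coalesce with adjacent free neighbors -> [0-5 ALLOC][6-47 FREE]

Answer: [0-5 ALLOC][6-47 FREE]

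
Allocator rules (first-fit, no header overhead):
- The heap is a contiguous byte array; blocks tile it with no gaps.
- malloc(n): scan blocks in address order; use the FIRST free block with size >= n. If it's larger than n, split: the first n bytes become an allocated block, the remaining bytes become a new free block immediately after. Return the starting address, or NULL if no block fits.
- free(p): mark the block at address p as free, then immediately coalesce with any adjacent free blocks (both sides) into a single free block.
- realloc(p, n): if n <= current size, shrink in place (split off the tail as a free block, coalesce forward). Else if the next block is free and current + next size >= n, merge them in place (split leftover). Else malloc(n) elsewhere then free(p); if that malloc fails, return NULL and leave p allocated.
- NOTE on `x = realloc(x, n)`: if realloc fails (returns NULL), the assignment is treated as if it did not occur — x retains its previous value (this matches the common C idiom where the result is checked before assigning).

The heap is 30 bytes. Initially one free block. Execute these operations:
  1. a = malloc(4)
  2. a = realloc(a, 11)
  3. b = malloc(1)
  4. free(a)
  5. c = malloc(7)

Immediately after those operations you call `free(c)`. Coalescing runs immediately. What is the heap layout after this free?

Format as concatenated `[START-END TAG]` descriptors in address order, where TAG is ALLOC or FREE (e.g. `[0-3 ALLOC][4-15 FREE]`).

Op 1: a = malloc(4) -> a = 0; heap: [0-3 ALLOC][4-29 FREE]
Op 2: a = realloc(a, 11) -> a = 0; heap: [0-10 ALLOC][11-29 FREE]
Op 3: b = malloc(1) -> b = 11; heap: [0-10 ALLOC][11-11 ALLOC][12-29 FREE]
Op 4: free(a) -> (freed a); heap: [0-10 FREE][11-11 ALLOC][12-29 FREE]
Op 5: c = malloc(7) -> c = 0; heap: [0-6 ALLOC][7-10 FREE][11-11 ALLOC][12-29 FREE]
free(c): c = 0 -> block [0-6 ALLOC]; mark free, coalesce with adjacent free neighbors -> [0-10 FREE][11-11 ALLOC][12-29 FREE]

Answer: [0-10 FREE][11-11 ALLOC][12-29 FREE]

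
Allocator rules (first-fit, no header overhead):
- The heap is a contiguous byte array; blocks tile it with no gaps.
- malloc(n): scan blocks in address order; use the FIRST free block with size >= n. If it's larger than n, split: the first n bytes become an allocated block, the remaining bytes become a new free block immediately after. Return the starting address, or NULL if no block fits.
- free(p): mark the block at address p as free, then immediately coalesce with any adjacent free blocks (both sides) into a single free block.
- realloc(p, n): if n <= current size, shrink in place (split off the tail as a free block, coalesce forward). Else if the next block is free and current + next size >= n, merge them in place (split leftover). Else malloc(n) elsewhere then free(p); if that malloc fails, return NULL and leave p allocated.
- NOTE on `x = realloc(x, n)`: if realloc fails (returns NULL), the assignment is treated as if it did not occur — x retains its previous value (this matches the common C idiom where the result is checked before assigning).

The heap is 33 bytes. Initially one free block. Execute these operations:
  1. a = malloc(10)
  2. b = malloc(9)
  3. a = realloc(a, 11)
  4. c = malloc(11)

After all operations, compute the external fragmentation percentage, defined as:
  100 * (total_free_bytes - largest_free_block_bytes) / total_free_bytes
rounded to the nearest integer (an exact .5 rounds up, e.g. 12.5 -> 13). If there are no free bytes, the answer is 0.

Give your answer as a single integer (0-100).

Answer: 23

Derivation:
Op 1: a = malloc(10) -> a = 0; heap: [0-9 ALLOC][10-32 FREE]
Op 2: b = malloc(9) -> b = 10; heap: [0-9 ALLOC][10-18 ALLOC][19-32 FREE]
Op 3: a = realloc(a, 11) -> a = 19; heap: [0-9 FREE][10-18 ALLOC][19-29 ALLOC][30-32 FREE]
Op 4: c = malloc(11) -> c = NULL; heap: [0-9 FREE][10-18 ALLOC][19-29 ALLOC][30-32 FREE]
Free blocks: [10 3] total_free=13 largest=10 -> 100*(13-10)/13 = 300/13 ≈ 23.077 -> rounds to 23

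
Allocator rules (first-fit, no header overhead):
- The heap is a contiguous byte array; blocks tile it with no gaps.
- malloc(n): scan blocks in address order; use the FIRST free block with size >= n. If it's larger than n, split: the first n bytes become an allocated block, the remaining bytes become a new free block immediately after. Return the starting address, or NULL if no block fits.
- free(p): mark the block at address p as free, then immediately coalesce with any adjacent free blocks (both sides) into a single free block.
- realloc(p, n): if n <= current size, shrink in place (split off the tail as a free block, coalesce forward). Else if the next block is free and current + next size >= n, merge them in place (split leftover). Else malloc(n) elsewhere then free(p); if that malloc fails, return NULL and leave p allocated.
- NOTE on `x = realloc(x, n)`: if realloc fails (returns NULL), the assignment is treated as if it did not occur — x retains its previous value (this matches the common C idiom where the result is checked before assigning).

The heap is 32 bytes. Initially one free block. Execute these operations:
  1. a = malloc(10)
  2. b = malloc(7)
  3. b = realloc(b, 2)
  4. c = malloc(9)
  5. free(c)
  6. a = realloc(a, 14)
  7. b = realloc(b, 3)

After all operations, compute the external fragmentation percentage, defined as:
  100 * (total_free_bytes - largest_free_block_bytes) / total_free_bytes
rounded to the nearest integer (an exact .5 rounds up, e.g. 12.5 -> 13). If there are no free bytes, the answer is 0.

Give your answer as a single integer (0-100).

Answer: 40

Derivation:
Op 1: a = malloc(10) -> a = 0; heap: [0-9 ALLOC][10-31 FREE]
Op 2: b = malloc(7) -> b = 10; heap: [0-9 ALLOC][10-16 ALLOC][17-31 FREE]
Op 3: b = realloc(b, 2) -> b = 10; heap: [0-9 ALLOC][10-11 ALLOC][12-31 FREE]
Op 4: c = malloc(9) -> c = 12; heap: [0-9 ALLOC][10-11 ALLOC][12-20 ALLOC][21-31 FREE]
Op 5: free(c) -> (freed c); heap: [0-9 ALLOC][10-11 ALLOC][12-31 FREE]
Op 6: a = realloc(a, 14) -> a = 12; heap: [0-9 FREE][10-11 ALLOC][12-25 ALLOC][26-31 FREE]
Op 7: b = realloc(b, 3) -> b = 0; heap: [0-2 ALLOC][3-11 FREE][12-25 ALLOC][26-31 FREE]
Free blocks: [9 6] total_free=15 largest=9 -> 100*(15-9)/15 = 600/15 = 40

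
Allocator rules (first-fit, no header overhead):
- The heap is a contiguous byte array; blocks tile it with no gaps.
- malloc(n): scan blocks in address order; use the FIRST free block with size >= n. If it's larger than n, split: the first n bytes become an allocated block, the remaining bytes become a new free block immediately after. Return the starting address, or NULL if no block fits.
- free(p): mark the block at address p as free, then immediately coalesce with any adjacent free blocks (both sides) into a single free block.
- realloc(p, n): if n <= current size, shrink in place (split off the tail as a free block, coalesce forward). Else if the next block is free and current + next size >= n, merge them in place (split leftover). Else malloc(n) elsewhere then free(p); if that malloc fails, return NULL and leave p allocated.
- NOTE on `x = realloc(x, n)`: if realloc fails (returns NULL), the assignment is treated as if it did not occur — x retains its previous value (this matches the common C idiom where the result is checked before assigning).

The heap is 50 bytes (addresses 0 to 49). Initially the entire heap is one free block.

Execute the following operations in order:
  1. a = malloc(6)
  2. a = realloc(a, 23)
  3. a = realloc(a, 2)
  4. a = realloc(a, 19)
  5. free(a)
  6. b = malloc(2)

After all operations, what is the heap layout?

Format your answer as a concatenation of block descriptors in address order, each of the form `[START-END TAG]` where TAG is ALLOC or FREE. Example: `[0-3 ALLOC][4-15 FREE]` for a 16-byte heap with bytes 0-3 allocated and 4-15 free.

Answer: [0-1 ALLOC][2-49 FREE]

Derivation:
Op 1: a = malloc(6) -> a = 0; heap: [0-5 ALLOC][6-49 FREE]
Op 2: a = realloc(a, 23) -> a = 0; heap: [0-22 ALLOC][23-49 FREE]
Op 3: a = realloc(a, 2) -> a = 0; heap: [0-1 ALLOC][2-49 FREE]
Op 4: a = realloc(a, 19) -> a = 0; heap: [0-18 ALLOC][19-49 FREE]
Op 5: free(a) -> (freed a); heap: [0-49 FREE]
Op 6: b = malloc(2) -> b = 0; heap: [0-1 ALLOC][2-49 FREE]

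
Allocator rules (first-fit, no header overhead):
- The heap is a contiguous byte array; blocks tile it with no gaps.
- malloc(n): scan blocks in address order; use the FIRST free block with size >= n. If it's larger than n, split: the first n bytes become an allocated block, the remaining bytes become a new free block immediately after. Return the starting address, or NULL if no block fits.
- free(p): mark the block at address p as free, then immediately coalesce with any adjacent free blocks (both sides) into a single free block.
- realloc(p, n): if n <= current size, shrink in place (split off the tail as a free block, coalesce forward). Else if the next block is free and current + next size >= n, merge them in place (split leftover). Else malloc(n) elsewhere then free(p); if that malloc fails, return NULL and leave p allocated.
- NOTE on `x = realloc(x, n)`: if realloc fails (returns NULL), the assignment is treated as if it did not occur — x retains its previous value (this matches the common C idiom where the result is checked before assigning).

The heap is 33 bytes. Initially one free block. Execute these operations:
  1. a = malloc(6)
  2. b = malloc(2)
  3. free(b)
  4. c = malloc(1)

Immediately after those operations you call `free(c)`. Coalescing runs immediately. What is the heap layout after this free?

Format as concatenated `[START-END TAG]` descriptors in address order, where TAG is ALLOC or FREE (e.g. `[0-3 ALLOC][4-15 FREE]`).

Op 1: a = malloc(6) -> a = 0; heap: [0-5 ALLOC][6-32 FREE]
Op 2: b = malloc(2) -> b = 6; heap: [0-5 ALLOC][6-7 ALLOC][8-32 FREE]
Op 3: free(b) -> (freed b); heap: [0-5 ALLOC][6-32 FREE]
Op 4: c = malloc(1) -> c = 6; heap: [0-5 ALLOC][6-6 ALLOC][7-32 FREE]
free(c): c = 6 -> block [6-6 ALLOC]; mark free, coalesce with adjacent free neighbors -> [0-5 ALLOC][6-32 FREE]

Answer: [0-5 ALLOC][6-32 FREE]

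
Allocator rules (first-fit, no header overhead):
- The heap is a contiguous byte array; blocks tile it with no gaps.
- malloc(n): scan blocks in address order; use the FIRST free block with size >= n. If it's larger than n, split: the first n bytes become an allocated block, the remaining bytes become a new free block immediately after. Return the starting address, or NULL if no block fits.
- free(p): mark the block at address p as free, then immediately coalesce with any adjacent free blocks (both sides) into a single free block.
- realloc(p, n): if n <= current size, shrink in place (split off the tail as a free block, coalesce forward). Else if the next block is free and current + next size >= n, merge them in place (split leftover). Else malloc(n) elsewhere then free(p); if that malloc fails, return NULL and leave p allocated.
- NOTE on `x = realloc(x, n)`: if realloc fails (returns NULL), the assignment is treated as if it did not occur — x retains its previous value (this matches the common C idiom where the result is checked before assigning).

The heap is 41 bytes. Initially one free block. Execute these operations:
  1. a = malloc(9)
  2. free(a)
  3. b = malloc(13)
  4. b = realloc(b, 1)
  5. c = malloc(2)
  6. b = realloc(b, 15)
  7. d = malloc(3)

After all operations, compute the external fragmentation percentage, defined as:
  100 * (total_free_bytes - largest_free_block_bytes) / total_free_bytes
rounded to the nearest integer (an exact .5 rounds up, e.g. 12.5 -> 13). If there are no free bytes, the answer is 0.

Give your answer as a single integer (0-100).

Answer: 5

Derivation:
Op 1: a = malloc(9) -> a = 0; heap: [0-8 ALLOC][9-40 FREE]
Op 2: free(a) -> (freed a); heap: [0-40 FREE]
Op 3: b = malloc(13) -> b = 0; heap: [0-12 ALLOC][13-40 FREE]
Op 4: b = realloc(b, 1) -> b = 0; heap: [0-0 ALLOC][1-40 FREE]
Op 5: c = malloc(2) -> c = 1; heap: [0-0 ALLOC][1-2 ALLOC][3-40 FREE]
Op 6: b = realloc(b, 15) -> b = 3; heap: [0-0 FREE][1-2 ALLOC][3-17 ALLOC][18-40 FREE]
Op 7: d = malloc(3) -> d = 18; heap: [0-0 FREE][1-2 ALLOC][3-17 ALLOC][18-20 ALLOC][21-40 FREE]
Free blocks: [1 20] total_free=21 largest=20 -> 100*(21-20)/21 = 100/21 ≈ 4.762 -> rounds to 5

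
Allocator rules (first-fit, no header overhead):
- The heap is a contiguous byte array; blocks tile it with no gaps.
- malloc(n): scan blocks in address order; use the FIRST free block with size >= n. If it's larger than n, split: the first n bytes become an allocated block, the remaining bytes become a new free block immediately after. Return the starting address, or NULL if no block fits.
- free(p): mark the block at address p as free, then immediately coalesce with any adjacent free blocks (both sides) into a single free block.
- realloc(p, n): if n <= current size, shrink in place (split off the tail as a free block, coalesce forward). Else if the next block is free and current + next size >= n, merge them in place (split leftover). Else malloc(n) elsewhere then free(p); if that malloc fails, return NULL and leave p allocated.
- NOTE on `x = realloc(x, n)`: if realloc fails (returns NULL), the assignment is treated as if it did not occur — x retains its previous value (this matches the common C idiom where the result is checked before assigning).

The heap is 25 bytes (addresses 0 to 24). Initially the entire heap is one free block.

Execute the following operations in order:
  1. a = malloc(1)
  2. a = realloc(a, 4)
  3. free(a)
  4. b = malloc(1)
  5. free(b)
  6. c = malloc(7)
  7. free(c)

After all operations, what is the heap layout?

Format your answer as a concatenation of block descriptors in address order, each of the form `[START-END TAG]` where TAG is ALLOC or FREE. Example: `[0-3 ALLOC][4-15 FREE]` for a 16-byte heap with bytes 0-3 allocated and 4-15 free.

Answer: [0-24 FREE]

Derivation:
Op 1: a = malloc(1) -> a = 0; heap: [0-0 ALLOC][1-24 FREE]
Op 2: a = realloc(a, 4) -> a = 0; heap: [0-3 ALLOC][4-24 FREE]
Op 3: free(a) -> (freed a); heap: [0-24 FREE]
Op 4: b = malloc(1) -> b = 0; heap: [0-0 ALLOC][1-24 FREE]
Op 5: free(b) -> (freed b); heap: [0-24 FREE]
Op 6: c = malloc(7) -> c = 0; heap: [0-6 ALLOC][7-24 FREE]
Op 7: free(c) -> (freed c); heap: [0-24 FREE]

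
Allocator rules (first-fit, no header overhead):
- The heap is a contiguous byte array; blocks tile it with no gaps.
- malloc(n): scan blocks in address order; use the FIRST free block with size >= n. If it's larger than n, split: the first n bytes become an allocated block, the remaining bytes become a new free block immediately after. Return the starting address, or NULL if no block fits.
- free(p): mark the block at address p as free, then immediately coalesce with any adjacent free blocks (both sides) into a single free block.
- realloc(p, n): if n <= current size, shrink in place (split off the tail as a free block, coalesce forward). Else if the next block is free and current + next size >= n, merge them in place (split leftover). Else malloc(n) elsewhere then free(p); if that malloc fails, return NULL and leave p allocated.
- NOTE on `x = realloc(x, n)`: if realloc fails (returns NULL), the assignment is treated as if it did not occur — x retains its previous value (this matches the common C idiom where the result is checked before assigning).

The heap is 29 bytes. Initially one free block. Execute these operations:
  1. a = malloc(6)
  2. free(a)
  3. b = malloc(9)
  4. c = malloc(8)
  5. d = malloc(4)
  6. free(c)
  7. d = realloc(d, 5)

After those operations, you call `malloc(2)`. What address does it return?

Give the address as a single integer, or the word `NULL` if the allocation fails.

Answer: 9

Derivation:
Op 1: a = malloc(6) -> a = 0; heap: [0-5 ALLOC][6-28 FREE]
Op 2: free(a) -> (freed a); heap: [0-28 FREE]
Op 3: b = malloc(9) -> b = 0; heap: [0-8 ALLOC][9-28 FREE]
Op 4: c = malloc(8) -> c = 9; heap: [0-8 ALLOC][9-16 ALLOC][17-28 FREE]
Op 5: d = malloc(4) -> d = 17; heap: [0-8 ALLOC][9-16 ALLOC][17-20 ALLOC][21-28 FREE]
Op 6: free(c) -> (freed c); heap: [0-8 ALLOC][9-16 FREE][17-20 ALLOC][21-28 FREE]
Op 7: d = realloc(d, 5) -> d = 17; heap: [0-8 ALLOC][9-16 FREE][17-21 ALLOC][22-28 FREE]
malloc(2): first-fit scan over [0-8 ALLOC][9-16 FREE][17-21 ALLOC][22-28 FREE] -> 9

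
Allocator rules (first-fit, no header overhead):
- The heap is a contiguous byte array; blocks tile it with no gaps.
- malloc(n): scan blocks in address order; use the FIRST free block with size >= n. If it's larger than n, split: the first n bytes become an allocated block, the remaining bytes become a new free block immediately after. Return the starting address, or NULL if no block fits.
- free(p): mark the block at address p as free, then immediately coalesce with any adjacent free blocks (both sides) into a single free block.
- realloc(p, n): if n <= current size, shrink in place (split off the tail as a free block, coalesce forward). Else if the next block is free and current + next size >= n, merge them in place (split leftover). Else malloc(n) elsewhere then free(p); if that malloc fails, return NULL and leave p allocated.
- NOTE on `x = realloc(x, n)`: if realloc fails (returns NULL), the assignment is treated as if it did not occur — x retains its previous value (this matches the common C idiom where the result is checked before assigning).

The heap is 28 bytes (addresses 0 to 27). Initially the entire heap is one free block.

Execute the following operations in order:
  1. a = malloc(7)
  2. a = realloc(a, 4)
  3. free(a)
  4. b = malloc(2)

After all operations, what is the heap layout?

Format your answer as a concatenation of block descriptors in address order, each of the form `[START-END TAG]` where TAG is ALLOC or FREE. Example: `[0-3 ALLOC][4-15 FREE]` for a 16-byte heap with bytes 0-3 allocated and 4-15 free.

Op 1: a = malloc(7) -> a = 0; heap: [0-6 ALLOC][7-27 FREE]
Op 2: a = realloc(a, 4) -> a = 0; heap: [0-3 ALLOC][4-27 FREE]
Op 3: free(a) -> (freed a); heap: [0-27 FREE]
Op 4: b = malloc(2) -> b = 0; heap: [0-1 ALLOC][2-27 FREE]

Answer: [0-1 ALLOC][2-27 FREE]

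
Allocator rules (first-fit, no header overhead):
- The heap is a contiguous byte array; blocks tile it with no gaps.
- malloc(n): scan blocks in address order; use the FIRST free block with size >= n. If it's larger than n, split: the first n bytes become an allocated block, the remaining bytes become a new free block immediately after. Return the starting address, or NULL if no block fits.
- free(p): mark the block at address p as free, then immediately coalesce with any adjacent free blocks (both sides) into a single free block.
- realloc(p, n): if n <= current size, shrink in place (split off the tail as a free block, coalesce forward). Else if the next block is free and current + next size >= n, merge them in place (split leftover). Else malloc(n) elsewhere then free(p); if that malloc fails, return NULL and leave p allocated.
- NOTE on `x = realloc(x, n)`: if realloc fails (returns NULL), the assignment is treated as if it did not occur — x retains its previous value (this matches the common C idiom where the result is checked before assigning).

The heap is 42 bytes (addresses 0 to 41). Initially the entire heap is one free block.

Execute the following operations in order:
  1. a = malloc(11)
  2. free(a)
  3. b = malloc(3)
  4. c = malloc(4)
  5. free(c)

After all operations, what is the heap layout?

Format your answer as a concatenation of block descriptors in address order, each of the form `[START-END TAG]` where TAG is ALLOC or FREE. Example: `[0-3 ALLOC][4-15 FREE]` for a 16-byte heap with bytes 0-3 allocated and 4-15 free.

Op 1: a = malloc(11) -> a = 0; heap: [0-10 ALLOC][11-41 FREE]
Op 2: free(a) -> (freed a); heap: [0-41 FREE]
Op 3: b = malloc(3) -> b = 0; heap: [0-2 ALLOC][3-41 FREE]
Op 4: c = malloc(4) -> c = 3; heap: [0-2 ALLOC][3-6 ALLOC][7-41 FREE]
Op 5: free(c) -> (freed c); heap: [0-2 ALLOC][3-41 FREE]

Answer: [0-2 ALLOC][3-41 FREE]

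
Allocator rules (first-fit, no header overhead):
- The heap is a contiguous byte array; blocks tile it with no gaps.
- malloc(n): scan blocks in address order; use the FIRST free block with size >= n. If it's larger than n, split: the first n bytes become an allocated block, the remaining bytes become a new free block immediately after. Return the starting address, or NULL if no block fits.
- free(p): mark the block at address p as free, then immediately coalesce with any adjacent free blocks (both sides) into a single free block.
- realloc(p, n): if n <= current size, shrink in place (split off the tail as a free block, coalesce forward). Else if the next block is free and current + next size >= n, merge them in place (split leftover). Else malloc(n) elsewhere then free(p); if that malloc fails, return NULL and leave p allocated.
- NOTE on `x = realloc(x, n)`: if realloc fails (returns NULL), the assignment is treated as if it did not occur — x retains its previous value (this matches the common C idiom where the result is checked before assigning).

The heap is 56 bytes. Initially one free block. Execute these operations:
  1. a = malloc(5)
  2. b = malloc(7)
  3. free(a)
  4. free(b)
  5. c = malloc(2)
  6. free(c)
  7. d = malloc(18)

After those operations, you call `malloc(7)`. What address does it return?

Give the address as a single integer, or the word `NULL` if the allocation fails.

Op 1: a = malloc(5) -> a = 0; heap: [0-4 ALLOC][5-55 FREE]
Op 2: b = malloc(7) -> b = 5; heap: [0-4 ALLOC][5-11 ALLOC][12-55 FREE]
Op 3: free(a) -> (freed a); heap: [0-4 FREE][5-11 ALLOC][12-55 FREE]
Op 4: free(b) -> (freed b); heap: [0-55 FREE]
Op 5: c = malloc(2) -> c = 0; heap: [0-1 ALLOC][2-55 FREE]
Op 6: free(c) -> (freed c); heap: [0-55 FREE]
Op 7: d = malloc(18) -> d = 0; heap: [0-17 ALLOC][18-55 FREE]
malloc(7): first-fit scan over [0-17 ALLOC][18-55 FREE] -> 18

Answer: 18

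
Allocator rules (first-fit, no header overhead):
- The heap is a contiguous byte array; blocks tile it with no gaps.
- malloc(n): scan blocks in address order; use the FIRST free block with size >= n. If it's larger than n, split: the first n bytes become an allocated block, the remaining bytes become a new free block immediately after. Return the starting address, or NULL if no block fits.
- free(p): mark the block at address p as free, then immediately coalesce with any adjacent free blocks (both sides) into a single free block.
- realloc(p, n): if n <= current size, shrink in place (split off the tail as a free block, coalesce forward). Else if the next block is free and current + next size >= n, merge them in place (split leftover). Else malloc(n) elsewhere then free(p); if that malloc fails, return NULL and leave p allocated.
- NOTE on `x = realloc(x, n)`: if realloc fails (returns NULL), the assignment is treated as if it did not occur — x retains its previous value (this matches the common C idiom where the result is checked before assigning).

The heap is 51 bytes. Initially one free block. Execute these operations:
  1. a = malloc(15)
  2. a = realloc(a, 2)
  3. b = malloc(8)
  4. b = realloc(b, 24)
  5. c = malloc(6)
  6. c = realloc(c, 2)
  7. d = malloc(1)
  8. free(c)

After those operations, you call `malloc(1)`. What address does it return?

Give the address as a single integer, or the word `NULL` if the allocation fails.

Answer: 26

Derivation:
Op 1: a = malloc(15) -> a = 0; heap: [0-14 ALLOC][15-50 FREE]
Op 2: a = realloc(a, 2) -> a = 0; heap: [0-1 ALLOC][2-50 FREE]
Op 3: b = malloc(8) -> b = 2; heap: [0-1 ALLOC][2-9 ALLOC][10-50 FREE]
Op 4: b = realloc(b, 24) -> b = 2; heap: [0-1 ALLOC][2-25 ALLOC][26-50 FREE]
Op 5: c = malloc(6) -> c = 26; heap: [0-1 ALLOC][2-25 ALLOC][26-31 ALLOC][32-50 FREE]
Op 6: c = realloc(c, 2) -> c = 26; heap: [0-1 ALLOC][2-25 ALLOC][26-27 ALLOC][28-50 FREE]
Op 7: d = malloc(1) -> d = 28; heap: [0-1 ALLOC][2-25 ALLOC][26-27 ALLOC][28-28 ALLOC][29-50 FREE]
Op 8: free(c) -> (freed c); heap: [0-1 ALLOC][2-25 ALLOC][26-27 FREE][28-28 ALLOC][29-50 FREE]
malloc(1): first-fit scan over [0-1 ALLOC][2-25 ALLOC][26-27 FREE][28-28 ALLOC][29-50 FREE] -> 26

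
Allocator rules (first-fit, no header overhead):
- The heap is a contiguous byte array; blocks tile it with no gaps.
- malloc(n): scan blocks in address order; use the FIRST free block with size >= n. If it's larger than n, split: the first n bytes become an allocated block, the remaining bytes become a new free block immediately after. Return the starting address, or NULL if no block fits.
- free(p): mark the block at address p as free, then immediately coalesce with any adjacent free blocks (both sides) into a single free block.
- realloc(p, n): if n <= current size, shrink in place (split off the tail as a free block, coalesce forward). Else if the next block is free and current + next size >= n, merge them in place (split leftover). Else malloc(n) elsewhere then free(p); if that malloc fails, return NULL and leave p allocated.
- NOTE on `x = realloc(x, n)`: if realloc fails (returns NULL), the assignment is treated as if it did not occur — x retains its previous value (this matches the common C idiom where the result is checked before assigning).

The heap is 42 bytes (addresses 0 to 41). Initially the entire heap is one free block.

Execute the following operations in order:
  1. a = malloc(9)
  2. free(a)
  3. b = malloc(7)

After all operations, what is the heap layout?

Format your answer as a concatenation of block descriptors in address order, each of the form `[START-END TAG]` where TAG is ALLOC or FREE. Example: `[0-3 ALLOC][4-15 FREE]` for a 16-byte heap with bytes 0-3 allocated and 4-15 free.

Op 1: a = malloc(9) -> a = 0; heap: [0-8 ALLOC][9-41 FREE]
Op 2: free(a) -> (freed a); heap: [0-41 FREE]
Op 3: b = malloc(7) -> b = 0; heap: [0-6 ALLOC][7-41 FREE]

Answer: [0-6 ALLOC][7-41 FREE]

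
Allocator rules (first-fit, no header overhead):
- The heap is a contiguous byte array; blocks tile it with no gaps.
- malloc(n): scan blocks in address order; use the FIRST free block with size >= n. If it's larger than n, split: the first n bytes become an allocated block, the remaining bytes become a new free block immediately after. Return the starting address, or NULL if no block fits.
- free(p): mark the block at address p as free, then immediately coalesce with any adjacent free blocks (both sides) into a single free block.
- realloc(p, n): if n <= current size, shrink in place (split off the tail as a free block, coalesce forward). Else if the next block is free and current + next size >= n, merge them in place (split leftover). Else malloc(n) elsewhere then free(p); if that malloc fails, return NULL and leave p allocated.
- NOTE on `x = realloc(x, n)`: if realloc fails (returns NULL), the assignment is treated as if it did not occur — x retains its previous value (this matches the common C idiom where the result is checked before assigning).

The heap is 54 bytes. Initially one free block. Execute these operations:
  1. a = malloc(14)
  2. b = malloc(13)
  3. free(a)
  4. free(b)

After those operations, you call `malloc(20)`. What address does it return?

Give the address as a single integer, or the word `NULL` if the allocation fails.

Op 1: a = malloc(14) -> a = 0; heap: [0-13 ALLOC][14-53 FREE]
Op 2: b = malloc(13) -> b = 14; heap: [0-13 ALLOC][14-26 ALLOC][27-53 FREE]
Op 3: free(a) -> (freed a); heap: [0-13 FREE][14-26 ALLOC][27-53 FREE]
Op 4: free(b) -> (freed b); heap: [0-53 FREE]
malloc(20): first-fit scan over [0-53 FREE] -> 0

Answer: 0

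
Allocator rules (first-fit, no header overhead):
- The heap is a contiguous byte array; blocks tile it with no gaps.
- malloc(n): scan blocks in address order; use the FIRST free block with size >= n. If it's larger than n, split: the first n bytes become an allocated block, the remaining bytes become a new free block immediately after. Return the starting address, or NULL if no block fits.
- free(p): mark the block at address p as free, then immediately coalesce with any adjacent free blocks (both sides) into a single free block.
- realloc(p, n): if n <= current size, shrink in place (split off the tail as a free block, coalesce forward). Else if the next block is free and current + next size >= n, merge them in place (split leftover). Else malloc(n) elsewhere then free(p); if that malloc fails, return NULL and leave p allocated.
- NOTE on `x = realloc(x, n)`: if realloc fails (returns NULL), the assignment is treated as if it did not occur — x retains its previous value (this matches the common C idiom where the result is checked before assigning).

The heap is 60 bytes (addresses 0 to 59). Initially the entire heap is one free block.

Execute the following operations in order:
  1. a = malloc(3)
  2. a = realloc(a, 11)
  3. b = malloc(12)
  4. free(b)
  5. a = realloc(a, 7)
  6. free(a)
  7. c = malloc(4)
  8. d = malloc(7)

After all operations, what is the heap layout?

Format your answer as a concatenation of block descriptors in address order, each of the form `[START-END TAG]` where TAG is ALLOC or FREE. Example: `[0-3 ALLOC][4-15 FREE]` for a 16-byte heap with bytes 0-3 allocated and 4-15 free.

Op 1: a = malloc(3) -> a = 0; heap: [0-2 ALLOC][3-59 FREE]
Op 2: a = realloc(a, 11) -> a = 0; heap: [0-10 ALLOC][11-59 FREE]
Op 3: b = malloc(12) -> b = 11; heap: [0-10 ALLOC][11-22 ALLOC][23-59 FREE]
Op 4: free(b) -> (freed b); heap: [0-10 ALLOC][11-59 FREE]
Op 5: a = realloc(a, 7) -> a = 0; heap: [0-6 ALLOC][7-59 FREE]
Op 6: free(a) -> (freed a); heap: [0-59 FREE]
Op 7: c = malloc(4) -> c = 0; heap: [0-3 ALLOC][4-59 FREE]
Op 8: d = malloc(7) -> d = 4; heap: [0-3 ALLOC][4-10 ALLOC][11-59 FREE]

Answer: [0-3 ALLOC][4-10 ALLOC][11-59 FREE]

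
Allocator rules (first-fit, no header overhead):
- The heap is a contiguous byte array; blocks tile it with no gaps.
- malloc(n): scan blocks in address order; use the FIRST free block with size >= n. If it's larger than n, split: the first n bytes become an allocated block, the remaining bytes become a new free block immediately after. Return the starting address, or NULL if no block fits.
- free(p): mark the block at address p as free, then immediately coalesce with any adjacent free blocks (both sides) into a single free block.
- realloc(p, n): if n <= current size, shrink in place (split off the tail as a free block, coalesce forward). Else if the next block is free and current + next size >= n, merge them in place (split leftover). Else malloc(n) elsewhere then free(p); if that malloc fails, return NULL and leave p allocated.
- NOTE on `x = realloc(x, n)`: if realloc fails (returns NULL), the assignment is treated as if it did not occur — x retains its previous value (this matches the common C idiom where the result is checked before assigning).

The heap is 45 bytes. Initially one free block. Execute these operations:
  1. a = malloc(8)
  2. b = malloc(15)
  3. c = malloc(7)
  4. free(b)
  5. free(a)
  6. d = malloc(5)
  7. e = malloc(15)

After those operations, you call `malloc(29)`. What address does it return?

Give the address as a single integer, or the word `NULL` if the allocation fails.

Op 1: a = malloc(8) -> a = 0; heap: [0-7 ALLOC][8-44 FREE]
Op 2: b = malloc(15) -> b = 8; heap: [0-7 ALLOC][8-22 ALLOC][23-44 FREE]
Op 3: c = malloc(7) -> c = 23; heap: [0-7 ALLOC][8-22 ALLOC][23-29 ALLOC][30-44 FREE]
Op 4: free(b) -> (freed b); heap: [0-7 ALLOC][8-22 FREE][23-29 ALLOC][30-44 FREE]
Op 5: free(a) -> (freed a); heap: [0-22 FREE][23-29 ALLOC][30-44 FREE]
Op 6: d = malloc(5) -> d = 0; heap: [0-4 ALLOC][5-22 FREE][23-29 ALLOC][30-44 FREE]
Op 7: e = malloc(15) -> e = 5; heap: [0-4 ALLOC][5-19 ALLOC][20-22 FREE][23-29 ALLOC][30-44 FREE]
malloc(29): first-fit scan over [0-4 ALLOC][5-19 ALLOC][20-22 FREE][23-29 ALLOC][30-44 FREE] -> NULL

Answer: NULL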